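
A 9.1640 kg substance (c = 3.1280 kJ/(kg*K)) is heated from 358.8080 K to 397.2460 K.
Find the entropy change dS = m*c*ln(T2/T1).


T2/T1 = 1.1071
ln(T2/T1) = 0.1018
dS = 9.1640 * 3.1280 * 0.1018 = 2.9172 kJ/K

2.9172 kJ/K


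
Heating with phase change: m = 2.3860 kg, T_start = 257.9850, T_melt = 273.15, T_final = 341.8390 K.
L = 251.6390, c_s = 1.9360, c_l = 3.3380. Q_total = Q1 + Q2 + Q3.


Q1 (sensible, solid) = 2.3860 * 1.9360 * 15.1650 = 70.0516 kJ
Q2 (latent) = 2.3860 * 251.6390 = 600.4107 kJ
Q3 (sensible, liquid) = 2.3860 * 3.3380 * 68.6890 = 547.0713 kJ
Q_total = 1217.5336 kJ

1217.5336 kJ


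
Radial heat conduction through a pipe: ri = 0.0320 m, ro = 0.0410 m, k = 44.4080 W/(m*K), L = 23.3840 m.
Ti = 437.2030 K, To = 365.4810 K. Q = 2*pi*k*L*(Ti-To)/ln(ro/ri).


dT = 71.7220 K
ln(ro/ri) = 0.2478
Q = 2*pi*44.4080*23.3840*71.7220 / 0.2478 = 1888198.2826 W

1888198.2826 W


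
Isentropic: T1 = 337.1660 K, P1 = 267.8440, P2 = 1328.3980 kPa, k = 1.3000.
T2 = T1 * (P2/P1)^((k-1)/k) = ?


(k-1)/k = 0.2308
(P2/P1)^exp = 1.4471
T2 = 337.1660 * 1.4471 = 487.9006 K

487.9006 K


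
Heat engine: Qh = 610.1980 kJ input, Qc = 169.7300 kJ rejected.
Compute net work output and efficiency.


W = 610.1980 - 169.7300 = 440.4680 kJ
eta = 440.4680 / 610.1980 = 0.7218 = 72.1844%

W = 440.4680 kJ, eta = 72.1844%


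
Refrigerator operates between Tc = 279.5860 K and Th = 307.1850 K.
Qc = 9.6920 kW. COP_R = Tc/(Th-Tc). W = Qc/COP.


COP = 279.5860 / 27.5990 = 10.1303
W = 9.6920 / 10.1303 = 0.9567 kW

COP = 10.1303, W = 0.9567 kW


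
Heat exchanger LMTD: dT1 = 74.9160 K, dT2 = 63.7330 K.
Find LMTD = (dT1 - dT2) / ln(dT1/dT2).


dT1/dT2 = 1.1755
ln(dT1/dT2) = 0.1617
LMTD = 11.1830 / 0.1617 = 69.1739 K

69.1739 K


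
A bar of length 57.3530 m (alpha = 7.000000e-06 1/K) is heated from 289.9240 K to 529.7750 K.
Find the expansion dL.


dT = 239.8510 K
dL = 7.000000e-06 * 57.3530 * 239.8510 = 0.096293 m
L_final = 57.449293 m

dL = 0.096293 m


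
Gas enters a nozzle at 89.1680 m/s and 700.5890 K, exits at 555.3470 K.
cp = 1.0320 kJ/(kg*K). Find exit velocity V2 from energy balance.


dT = 145.2420 K
2*cp*1000*dT = 299779.4880
V1^2 = 7950.9322
V2 = sqrt(307730.4202) = 554.7345 m/s

554.7345 m/s


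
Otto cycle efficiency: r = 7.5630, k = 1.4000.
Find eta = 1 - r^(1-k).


r^(k-1) = 2.2464
eta = 1 - 1/2.2464 = 0.5548 = 55.4834%

55.4834%


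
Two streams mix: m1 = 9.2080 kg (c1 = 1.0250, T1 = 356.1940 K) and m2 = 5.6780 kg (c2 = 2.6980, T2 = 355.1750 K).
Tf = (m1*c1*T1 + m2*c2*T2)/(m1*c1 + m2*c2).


num = 8802.8427
den = 24.7574
Tf = 355.5635 K

355.5635 K


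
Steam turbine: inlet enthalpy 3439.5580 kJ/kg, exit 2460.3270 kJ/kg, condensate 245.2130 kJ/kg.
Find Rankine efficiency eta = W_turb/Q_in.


W = 979.2310 kJ/kg
Q_in = 3194.3450 kJ/kg
eta = 0.3066 = 30.6551%

eta = 30.6551%


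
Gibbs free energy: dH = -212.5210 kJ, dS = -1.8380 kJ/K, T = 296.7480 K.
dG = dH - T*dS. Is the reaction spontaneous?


T*dS = 296.7480 * -1.8380 = -545.4228 kJ
dG = -212.5210 + 545.4228 = 332.9018 kJ (non-spontaneous)

dG = 332.9018 kJ, non-spontaneous


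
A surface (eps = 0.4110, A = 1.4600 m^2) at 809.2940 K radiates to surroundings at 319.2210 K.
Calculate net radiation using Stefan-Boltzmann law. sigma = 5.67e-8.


T^4 = 4.2897e+11
Tsurr^4 = 1.0384e+10
Q = 0.4110 * 5.67e-8 * 1.4600 * 4.1858e+11 = 14241.6638 W

14241.6638 W


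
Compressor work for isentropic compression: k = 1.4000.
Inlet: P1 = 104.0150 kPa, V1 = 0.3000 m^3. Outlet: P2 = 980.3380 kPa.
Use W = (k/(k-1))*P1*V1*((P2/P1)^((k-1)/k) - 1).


(k-1)/k = 0.2857
(P2/P1)^exp = 1.8983
W = 3.5000 * 104.0150 * 0.3000 * (1.8983 - 1) = 98.1089 kJ

98.1089 kJ


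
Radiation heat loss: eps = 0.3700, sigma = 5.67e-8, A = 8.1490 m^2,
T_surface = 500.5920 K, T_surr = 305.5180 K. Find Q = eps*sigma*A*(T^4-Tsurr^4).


T^4 = 6.2797e+10
Tsurr^4 = 8.7126e+09
Q = 0.3700 * 5.67e-8 * 8.1490 * 5.4084e+10 = 9246.0748 W

9246.0748 W


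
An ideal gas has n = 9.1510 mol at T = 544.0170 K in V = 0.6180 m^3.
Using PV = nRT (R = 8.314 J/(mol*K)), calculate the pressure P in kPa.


P = nRT/V = 9.1510 * 8.314 * 544.0170 / 0.6180
= 41389.5826 / 0.6180 = 66973.4346 Pa = 66.9734 kPa

66.9734 kPa


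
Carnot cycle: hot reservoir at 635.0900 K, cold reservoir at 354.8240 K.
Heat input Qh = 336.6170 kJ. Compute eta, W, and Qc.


eta = 1 - 354.8240/635.0900 = 0.4413
W = 0.4413 * 336.6170 = 148.5495 kJ
Qc = 336.6170 - 148.5495 = 188.0675 kJ

eta = 44.1301%, W = 148.5495 kJ, Qc = 188.0675 kJ


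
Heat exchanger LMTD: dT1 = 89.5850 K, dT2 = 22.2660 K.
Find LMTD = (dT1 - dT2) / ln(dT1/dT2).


dT1/dT2 = 4.0234
ln(dT1/dT2) = 1.3921
LMTD = 67.3190 / 1.3921 = 48.3569 K

48.3569 K


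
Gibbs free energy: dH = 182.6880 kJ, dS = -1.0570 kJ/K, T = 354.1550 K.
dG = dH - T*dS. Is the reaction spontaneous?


T*dS = 354.1550 * -1.0570 = -374.3418 kJ
dG = 182.6880 + 374.3418 = 557.0298 kJ (non-spontaneous)

dG = 557.0298 kJ, non-spontaneous


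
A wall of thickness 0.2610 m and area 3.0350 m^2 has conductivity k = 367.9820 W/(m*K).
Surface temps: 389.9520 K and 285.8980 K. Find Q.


dT = 104.0540 K
Q = 367.9820 * 3.0350 * 104.0540 / 0.2610 = 445249.6056 W

445249.6056 W


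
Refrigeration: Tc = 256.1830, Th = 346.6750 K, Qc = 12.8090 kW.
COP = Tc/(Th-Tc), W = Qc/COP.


COP = 256.1830 / 90.4920 = 2.8310
W = 12.8090 / 2.8310 = 4.5245 kW

COP = 2.8310, W = 4.5245 kW


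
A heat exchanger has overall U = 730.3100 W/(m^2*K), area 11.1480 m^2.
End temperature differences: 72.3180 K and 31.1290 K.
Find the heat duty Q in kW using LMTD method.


LMTD = 48.8639 K
Q = 730.3100 * 11.1480 * 48.8639 = 397825.2057 W = 397.8252 kW

397.8252 kW


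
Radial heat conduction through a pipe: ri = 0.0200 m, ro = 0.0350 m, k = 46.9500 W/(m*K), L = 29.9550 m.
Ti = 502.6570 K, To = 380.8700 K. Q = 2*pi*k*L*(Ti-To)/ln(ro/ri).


dT = 121.7870 K
ln(ro/ri) = 0.5596
Q = 2*pi*46.9500*29.9550*121.7870 / 0.5596 = 1923072.9676 W

1923072.9676 W


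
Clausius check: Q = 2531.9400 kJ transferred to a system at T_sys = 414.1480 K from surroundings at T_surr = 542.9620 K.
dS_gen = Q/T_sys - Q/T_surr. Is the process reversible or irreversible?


dS_sys = 2531.9400/414.1480 = 6.1136 kJ/K
dS_surr = -2531.9400/542.9620 = -4.6632 kJ/K
dS_gen = 6.1136 - 4.6632 = 1.4504 kJ/K (irreversible)

dS_gen = 1.4504 kJ/K, irreversible


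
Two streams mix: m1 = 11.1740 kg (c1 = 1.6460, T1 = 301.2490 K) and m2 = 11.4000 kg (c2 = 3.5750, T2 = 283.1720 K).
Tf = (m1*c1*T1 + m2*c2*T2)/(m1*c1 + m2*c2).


num = 17081.3682
den = 59.1474
Tf = 288.7932 K

288.7932 K


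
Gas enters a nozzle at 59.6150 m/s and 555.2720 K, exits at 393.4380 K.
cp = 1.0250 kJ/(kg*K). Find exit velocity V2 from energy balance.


dT = 161.8340 K
2*cp*1000*dT = 331759.7000
V1^2 = 3553.9482
V2 = sqrt(335313.6482) = 579.0627 m/s

579.0627 m/s


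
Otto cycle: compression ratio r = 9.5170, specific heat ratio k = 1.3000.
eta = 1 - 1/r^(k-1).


r^(k-1) = 1.9658
eta = 1 - 1/1.9658 = 0.4913 = 49.1314%

49.1314%


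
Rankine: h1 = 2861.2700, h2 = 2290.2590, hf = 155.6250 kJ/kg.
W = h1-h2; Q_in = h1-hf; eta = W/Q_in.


W = 571.0110 kJ/kg
Q_in = 2705.6450 kJ/kg
eta = 0.2110 = 21.1044%

eta = 21.1044%


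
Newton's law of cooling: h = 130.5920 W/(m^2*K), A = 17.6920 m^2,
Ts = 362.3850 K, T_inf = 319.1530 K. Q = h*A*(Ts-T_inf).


dT = 43.2320 K
Q = 130.5920 * 17.6920 * 43.2320 = 99884.6682 W

99884.6682 W


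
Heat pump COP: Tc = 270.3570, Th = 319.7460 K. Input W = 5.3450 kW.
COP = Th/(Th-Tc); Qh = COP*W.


COP = 319.7460 / 49.3890 = 6.4740
Qh = 6.4740 * 5.3450 = 34.6037 kW

COP = 6.4740, Qh = 34.6037 kW


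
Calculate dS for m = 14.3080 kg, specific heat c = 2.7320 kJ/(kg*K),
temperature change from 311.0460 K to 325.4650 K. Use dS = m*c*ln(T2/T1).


T2/T1 = 1.0464
ln(T2/T1) = 0.0453
dS = 14.3080 * 2.7320 * 0.0453 = 1.7713 kJ/K

1.7713 kJ/K


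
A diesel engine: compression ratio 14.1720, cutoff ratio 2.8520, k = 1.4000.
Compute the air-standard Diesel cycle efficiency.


r^(k-1) = 2.8878
rc^k = 4.3372
eta = 0.5543 = 55.4302%

55.4302%


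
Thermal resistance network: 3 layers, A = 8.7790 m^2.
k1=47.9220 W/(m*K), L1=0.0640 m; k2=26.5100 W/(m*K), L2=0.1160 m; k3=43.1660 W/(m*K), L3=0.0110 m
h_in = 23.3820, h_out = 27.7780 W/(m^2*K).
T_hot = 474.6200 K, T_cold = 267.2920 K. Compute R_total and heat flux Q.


R_conv_in = 1/(23.3820*8.7790) = 0.0049
R_1 = 0.0640/(47.9220*8.7790) = 0.0002
R_2 = 0.1160/(26.5100*8.7790) = 0.0005
R_3 = 0.0110/(43.1660*8.7790) = 2.9027e-05
R_conv_out = 1/(27.7780*8.7790) = 0.0041
R_total = 0.0097 K/W
Q = 207.3280 / 0.0097 = 21480.6227 W

R_total = 0.0097 K/W, Q = 21480.6227 W


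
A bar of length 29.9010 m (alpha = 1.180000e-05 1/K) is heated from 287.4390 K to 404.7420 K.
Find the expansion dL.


dT = 117.3030 K
dL = 1.180000e-05 * 29.9010 * 117.3030 = 0.041388 m
L_final = 29.942388 m

dL = 0.041388 m


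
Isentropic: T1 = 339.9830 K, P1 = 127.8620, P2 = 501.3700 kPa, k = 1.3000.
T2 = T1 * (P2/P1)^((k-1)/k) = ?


(k-1)/k = 0.2308
(P2/P1)^exp = 1.3707
T2 = 339.9830 * 1.3707 = 466.0146 K

466.0146 K


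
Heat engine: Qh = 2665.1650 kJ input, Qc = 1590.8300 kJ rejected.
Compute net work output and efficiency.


W = 2665.1650 - 1590.8300 = 1074.3350 kJ
eta = 1074.3350 / 2665.1650 = 0.4031 = 40.3103%

W = 1074.3350 kJ, eta = 40.3103%


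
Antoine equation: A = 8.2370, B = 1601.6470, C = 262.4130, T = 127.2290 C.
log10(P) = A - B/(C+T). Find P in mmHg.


C+T = 389.6420
B/(C+T) = 4.1106
log10(P) = 8.2370 - 4.1106 = 4.1264
P = 10^4.1264 = 13379.4893 mmHg

13379.4893 mmHg


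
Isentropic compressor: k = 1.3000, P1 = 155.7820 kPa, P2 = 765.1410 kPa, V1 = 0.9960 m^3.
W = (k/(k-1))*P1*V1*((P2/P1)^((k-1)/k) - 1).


(k-1)/k = 0.2308
(P2/P1)^exp = 1.4438
W = 4.3333 * 155.7820 * 0.9960 * (1.4438 - 1) = 298.4051 kJ

298.4051 kJ


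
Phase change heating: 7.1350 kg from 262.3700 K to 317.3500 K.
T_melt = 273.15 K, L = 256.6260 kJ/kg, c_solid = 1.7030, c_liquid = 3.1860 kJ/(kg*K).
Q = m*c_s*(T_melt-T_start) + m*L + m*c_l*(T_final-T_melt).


Q1 (sensible, solid) = 7.1350 * 1.7030 * 10.7800 = 130.9868 kJ
Q2 (latent) = 7.1350 * 256.6260 = 1831.0265 kJ
Q3 (sensible, liquid) = 7.1350 * 3.1860 * 44.2000 = 1004.7593 kJ
Q_total = 2966.7725 kJ

2966.7725 kJ


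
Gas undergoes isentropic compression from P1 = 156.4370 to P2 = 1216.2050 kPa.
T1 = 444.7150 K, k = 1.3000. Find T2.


(k-1)/k = 0.2308
(P2/P1)^exp = 1.6052
T2 = 444.7150 * 1.6052 = 713.8721 K

713.8721 K


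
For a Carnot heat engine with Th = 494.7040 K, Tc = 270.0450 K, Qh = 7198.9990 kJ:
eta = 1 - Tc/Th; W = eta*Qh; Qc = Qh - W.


eta = 1 - 270.0450/494.7040 = 0.4541
W = 0.4541 * 7198.9990 = 3269.2679 kJ
Qc = 7198.9990 - 3269.2679 = 3929.7311 kJ

eta = 45.4128%, W = 3269.2679 kJ, Qc = 3929.7311 kJ


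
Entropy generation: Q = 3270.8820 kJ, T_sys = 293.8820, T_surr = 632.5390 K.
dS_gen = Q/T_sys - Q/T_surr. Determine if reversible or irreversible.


dS_sys = 3270.8820/293.8820 = 11.1299 kJ/K
dS_surr = -3270.8820/632.5390 = -5.1710 kJ/K
dS_gen = 11.1299 - 5.1710 = 5.9589 kJ/K (irreversible)

dS_gen = 5.9589 kJ/K, irreversible


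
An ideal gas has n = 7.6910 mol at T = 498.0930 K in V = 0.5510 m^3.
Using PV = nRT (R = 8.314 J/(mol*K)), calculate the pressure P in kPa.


P = nRT/V = 7.6910 * 8.314 * 498.0930 / 0.5510
= 31849.5477 / 0.5510 = 57803.1720 Pa = 57.8032 kPa

57.8032 kPa


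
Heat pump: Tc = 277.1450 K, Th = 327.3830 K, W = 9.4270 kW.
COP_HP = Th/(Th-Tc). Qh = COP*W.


COP = 327.3830 / 50.2380 = 6.5166
Qh = 6.5166 * 9.4270 = 61.4324 kW

COP = 6.5166, Qh = 61.4324 kW


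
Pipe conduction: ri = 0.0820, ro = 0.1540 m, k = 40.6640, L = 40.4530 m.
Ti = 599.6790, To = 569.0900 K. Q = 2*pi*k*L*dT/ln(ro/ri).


dT = 30.5890 K
ln(ro/ri) = 0.6302
Q = 2*pi*40.6640*40.4530*30.5890 / 0.6302 = 501654.3639 W

501654.3639 W


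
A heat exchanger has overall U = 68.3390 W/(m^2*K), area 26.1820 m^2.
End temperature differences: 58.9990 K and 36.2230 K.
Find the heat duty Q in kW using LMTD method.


LMTD = 46.6888 K
Q = 68.3390 * 26.1820 * 46.6888 = 83537.9386 W = 83.5379 kW

83.5379 kW


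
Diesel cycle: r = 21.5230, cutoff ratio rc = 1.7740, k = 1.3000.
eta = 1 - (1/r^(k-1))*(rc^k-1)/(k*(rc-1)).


r^(k-1) = 2.5111
rc^k = 2.1069
eta = 0.5619 = 56.1928%

56.1928%


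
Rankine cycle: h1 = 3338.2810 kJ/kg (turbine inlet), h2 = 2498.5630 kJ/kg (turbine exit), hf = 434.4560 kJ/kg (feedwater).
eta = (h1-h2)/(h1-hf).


W = 839.7180 kJ/kg
Q_in = 2903.8250 kJ/kg
eta = 0.2892 = 28.9177%

eta = 28.9177%


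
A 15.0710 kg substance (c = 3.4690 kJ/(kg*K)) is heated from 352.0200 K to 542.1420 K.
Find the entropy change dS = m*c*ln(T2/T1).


T2/T1 = 1.5401
ln(T2/T1) = 0.4318
dS = 15.0710 * 3.4690 * 0.4318 = 22.5772 kJ/K

22.5772 kJ/K


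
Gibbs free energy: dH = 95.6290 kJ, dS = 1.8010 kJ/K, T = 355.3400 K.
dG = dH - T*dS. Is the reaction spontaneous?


T*dS = 355.3400 * 1.8010 = 639.9673 kJ
dG = 95.6290 - 639.9673 = -544.3383 kJ (spontaneous)

dG = -544.3383 kJ, spontaneous


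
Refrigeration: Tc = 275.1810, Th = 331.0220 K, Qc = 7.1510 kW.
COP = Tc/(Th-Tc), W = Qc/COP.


COP = 275.1810 / 55.8410 = 4.9279
W = 7.1510 / 4.9279 = 1.4511 kW

COP = 4.9279, W = 1.4511 kW


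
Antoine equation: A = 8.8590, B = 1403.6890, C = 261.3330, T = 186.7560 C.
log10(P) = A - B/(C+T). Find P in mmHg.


C+T = 448.0890
B/(C+T) = 3.1326
log10(P) = 8.8590 - 3.1326 = 5.7264
P = 10^5.7264 = 532583.7999 mmHg

532583.7999 mmHg


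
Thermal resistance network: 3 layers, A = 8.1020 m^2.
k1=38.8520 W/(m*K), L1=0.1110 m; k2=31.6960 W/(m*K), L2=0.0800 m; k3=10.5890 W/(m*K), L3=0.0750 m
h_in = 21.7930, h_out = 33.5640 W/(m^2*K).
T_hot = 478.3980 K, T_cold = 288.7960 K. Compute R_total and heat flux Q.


R_conv_in = 1/(21.7930*8.1020) = 0.0057
R_1 = 0.1110/(38.8520*8.1020) = 0.0004
R_2 = 0.0800/(31.6960*8.1020) = 0.0003
R_3 = 0.0750/(10.5890*8.1020) = 0.0009
R_conv_out = 1/(33.5640*8.1020) = 0.0037
R_total = 0.0109 K/W
Q = 189.6020 / 0.0109 = 17427.8098 W

R_total = 0.0109 K/W, Q = 17427.8098 W


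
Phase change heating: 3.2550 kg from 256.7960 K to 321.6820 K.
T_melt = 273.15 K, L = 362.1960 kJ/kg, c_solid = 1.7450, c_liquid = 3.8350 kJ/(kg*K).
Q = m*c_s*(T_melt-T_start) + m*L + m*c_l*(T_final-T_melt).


Q1 (sensible, solid) = 3.2550 * 1.7450 * 16.3540 = 92.8903 kJ
Q2 (latent) = 3.2550 * 362.1960 = 1178.9480 kJ
Q3 (sensible, liquid) = 3.2550 * 3.8350 * 48.5320 = 605.8213 kJ
Q_total = 1877.6596 kJ

1877.6596 kJ


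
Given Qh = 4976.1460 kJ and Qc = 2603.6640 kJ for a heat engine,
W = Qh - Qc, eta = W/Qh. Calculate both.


W = 4976.1460 - 2603.6640 = 2372.4820 kJ
eta = 2372.4820 / 4976.1460 = 0.4768 = 47.6771%

W = 2372.4820 kJ, eta = 47.6771%


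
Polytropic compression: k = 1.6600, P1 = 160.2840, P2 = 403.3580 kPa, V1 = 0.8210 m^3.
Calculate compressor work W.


(k-1)/k = 0.3976
(P2/P1)^exp = 1.4433
W = 2.5152 * 160.2840 * 0.8210 * (1.4433 - 1) = 146.7196 kJ

146.7196 kJ


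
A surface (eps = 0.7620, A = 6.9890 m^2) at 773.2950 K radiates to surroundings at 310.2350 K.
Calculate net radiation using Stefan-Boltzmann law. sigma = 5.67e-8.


T^4 = 3.5759e+11
Tsurr^4 = 9.2632e+09
Q = 0.7620 * 5.67e-8 * 6.9890 * 3.4832e+11 = 105180.4988 W

105180.4988 W


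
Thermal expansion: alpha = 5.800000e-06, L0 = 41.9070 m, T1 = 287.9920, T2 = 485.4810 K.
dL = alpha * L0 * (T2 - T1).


dT = 197.4890 K
dL = 5.800000e-06 * 41.9070 * 197.4890 = 0.048002 m
L_final = 41.955002 m

dL = 0.048002 m


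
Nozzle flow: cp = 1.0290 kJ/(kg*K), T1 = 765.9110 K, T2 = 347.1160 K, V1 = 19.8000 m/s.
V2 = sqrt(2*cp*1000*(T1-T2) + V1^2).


dT = 418.7950 K
2*cp*1000*dT = 861880.1100
V1^2 = 392.0400
V2 = sqrt(862272.1500) = 928.5861 m/s

928.5861 m/s


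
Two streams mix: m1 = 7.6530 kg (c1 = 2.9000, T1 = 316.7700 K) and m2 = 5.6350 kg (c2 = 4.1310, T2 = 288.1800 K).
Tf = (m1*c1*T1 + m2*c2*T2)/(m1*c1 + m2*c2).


num = 13738.6057
den = 45.4719
Tf = 302.1341 K

302.1341 K


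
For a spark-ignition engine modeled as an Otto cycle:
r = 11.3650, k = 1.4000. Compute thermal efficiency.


r^(k-1) = 2.6438
eta = 1 - 1/2.6438 = 0.6218 = 62.1756%

62.1756%


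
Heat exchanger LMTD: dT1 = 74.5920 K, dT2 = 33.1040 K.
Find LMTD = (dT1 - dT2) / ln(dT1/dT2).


dT1/dT2 = 2.2533
ln(dT1/dT2) = 0.8124
LMTD = 41.4880 / 0.8124 = 51.0698 K

51.0698 K


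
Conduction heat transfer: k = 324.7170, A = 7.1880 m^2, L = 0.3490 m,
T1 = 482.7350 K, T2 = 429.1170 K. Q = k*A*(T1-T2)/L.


dT = 53.6180 K
Q = 324.7170 * 7.1880 * 53.6180 / 0.3490 = 358590.0855 W

358590.0855 W


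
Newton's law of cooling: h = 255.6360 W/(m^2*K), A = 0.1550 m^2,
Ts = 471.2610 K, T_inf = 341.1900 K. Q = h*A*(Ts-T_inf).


dT = 130.0710 K
Q = 255.6360 * 0.1550 * 130.0710 = 5153.8787 W

5153.8787 W


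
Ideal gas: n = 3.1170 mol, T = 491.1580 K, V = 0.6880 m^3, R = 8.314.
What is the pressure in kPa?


P = nRT/V = 3.1170 * 8.314 * 491.1580 / 0.6880
= 12728.2309 / 0.6880 = 18500.3356 Pa = 18.5003 kPa

18.5003 kPa


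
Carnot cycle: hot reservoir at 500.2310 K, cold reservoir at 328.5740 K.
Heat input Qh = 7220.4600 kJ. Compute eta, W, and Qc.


eta = 1 - 328.5740/500.2310 = 0.3432
W = 0.3432 * 7220.4600 = 2477.7403 kJ
Qc = 7220.4600 - 2477.7403 = 4742.7197 kJ

eta = 34.3155%, W = 2477.7403 kJ, Qc = 4742.7197 kJ


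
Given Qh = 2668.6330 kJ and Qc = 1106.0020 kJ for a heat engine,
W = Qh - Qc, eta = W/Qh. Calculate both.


W = 2668.6330 - 1106.0020 = 1562.6310 kJ
eta = 1562.6310 / 2668.6330 = 0.5856 = 58.5555%

W = 1562.6310 kJ, eta = 58.5555%


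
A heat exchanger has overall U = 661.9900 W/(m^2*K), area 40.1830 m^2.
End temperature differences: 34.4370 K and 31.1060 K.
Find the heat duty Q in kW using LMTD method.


LMTD = 32.7433 K
Q = 661.9900 * 40.1830 * 32.7433 = 870995.2444 W = 870.9952 kW

870.9952 kW


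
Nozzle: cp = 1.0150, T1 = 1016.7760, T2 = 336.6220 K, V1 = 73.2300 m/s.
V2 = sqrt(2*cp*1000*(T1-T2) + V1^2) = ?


dT = 680.1540 K
2*cp*1000*dT = 1380712.6200
V1^2 = 5362.6329
V2 = sqrt(1386075.2529) = 1177.3170 m/s

1177.3170 m/s


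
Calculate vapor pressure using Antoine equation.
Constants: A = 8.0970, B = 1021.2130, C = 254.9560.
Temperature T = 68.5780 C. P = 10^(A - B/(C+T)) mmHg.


C+T = 323.5340
B/(C+T) = 3.1564
log10(P) = 8.0970 - 3.1564 = 4.9406
P = 10^4.9406 = 87210.3880 mmHg

87210.3880 mmHg


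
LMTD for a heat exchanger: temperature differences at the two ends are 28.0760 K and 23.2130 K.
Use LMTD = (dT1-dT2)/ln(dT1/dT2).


dT1/dT2 = 1.2095
ln(dT1/dT2) = 0.1902
LMTD = 4.8630 / 0.1902 = 25.5675 K

25.5675 K


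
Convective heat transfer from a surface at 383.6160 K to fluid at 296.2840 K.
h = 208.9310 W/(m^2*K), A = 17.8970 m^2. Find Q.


dT = 87.3320 K
Q = 208.9310 * 17.8970 * 87.3320 = 326555.1424 W

326555.1424 W


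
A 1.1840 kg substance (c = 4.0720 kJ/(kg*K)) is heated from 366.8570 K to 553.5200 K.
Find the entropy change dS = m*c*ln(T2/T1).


T2/T1 = 1.5088
ln(T2/T1) = 0.4113
dS = 1.1840 * 4.0720 * 0.4113 = 1.9831 kJ/K

1.9831 kJ/K


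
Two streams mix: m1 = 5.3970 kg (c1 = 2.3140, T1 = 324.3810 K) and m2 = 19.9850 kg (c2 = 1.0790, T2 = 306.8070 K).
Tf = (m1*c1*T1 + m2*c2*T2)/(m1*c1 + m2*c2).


num = 10667.0128
den = 34.0525
Tf = 313.2522 K

313.2522 K


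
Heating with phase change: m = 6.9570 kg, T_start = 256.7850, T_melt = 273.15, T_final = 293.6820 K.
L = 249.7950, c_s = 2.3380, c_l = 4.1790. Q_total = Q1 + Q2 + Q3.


Q1 (sensible, solid) = 6.9570 * 2.3380 * 16.3650 = 266.1844 kJ
Q2 (latent) = 6.9570 * 249.7950 = 1737.8238 kJ
Q3 (sensible, liquid) = 6.9570 * 4.1790 * 20.5320 = 596.9331 kJ
Q_total = 2600.9412 kJ

2600.9412 kJ


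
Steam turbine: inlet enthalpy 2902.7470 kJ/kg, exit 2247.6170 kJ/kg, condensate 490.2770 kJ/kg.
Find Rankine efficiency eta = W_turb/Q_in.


W = 655.1300 kJ/kg
Q_in = 2412.4700 kJ/kg
eta = 0.2716 = 27.1560%

eta = 27.1560%


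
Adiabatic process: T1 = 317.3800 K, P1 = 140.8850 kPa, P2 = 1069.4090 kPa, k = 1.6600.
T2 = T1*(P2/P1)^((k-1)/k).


(k-1)/k = 0.3976
(P2/P1)^exp = 2.2387
T2 = 317.3800 * 2.2387 = 710.5097 K

710.5097 K


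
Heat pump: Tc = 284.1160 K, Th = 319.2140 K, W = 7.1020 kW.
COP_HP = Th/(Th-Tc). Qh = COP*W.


COP = 319.2140 / 35.0980 = 9.0949
Qh = 9.0949 * 7.1020 = 64.5922 kW

COP = 9.0949, Qh = 64.5922 kW


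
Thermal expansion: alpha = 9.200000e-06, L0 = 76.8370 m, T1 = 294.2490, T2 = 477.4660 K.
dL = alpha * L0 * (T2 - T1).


dT = 183.2170 K
dL = 9.200000e-06 * 76.8370 * 183.2170 = 0.129516 m
L_final = 76.966516 m

dL = 0.129516 m


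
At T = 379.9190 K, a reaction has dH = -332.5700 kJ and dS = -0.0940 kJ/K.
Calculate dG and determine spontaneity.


T*dS = 379.9190 * -0.0940 = -35.7124 kJ
dG = -332.5700 + 35.7124 = -296.8576 kJ (spontaneous)

dG = -296.8576 kJ, spontaneous


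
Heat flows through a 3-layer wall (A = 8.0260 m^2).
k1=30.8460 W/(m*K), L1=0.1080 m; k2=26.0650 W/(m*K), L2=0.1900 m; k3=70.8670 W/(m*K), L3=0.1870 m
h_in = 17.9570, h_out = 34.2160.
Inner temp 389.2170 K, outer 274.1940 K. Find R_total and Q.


R_conv_in = 1/(17.9570*8.0260) = 0.0069
R_1 = 0.1080/(30.8460*8.0260) = 0.0004
R_2 = 0.1900/(26.0650*8.0260) = 0.0009
R_3 = 0.1870/(70.8670*8.0260) = 0.0003
R_conv_out = 1/(34.2160*8.0260) = 0.0036
R_total = 0.0123 K/W
Q = 115.0230 / 0.0123 = 9387.1826 W

R_total = 0.0123 K/W, Q = 9387.1826 W


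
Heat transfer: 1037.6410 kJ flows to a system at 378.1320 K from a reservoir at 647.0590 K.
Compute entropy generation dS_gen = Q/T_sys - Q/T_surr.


dS_sys = 1037.6410/378.1320 = 2.7441 kJ/K
dS_surr = -1037.6410/647.0590 = -1.6036 kJ/K
dS_gen = 2.7441 - 1.6036 = 1.1405 kJ/K (irreversible)

dS_gen = 1.1405 kJ/K, irreversible


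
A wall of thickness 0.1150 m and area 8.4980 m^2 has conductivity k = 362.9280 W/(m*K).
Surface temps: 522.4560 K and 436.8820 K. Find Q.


dT = 85.5740 K
Q = 362.9280 * 8.4980 * 85.5740 / 0.1150 = 2294992.0984 W

2294992.0984 W


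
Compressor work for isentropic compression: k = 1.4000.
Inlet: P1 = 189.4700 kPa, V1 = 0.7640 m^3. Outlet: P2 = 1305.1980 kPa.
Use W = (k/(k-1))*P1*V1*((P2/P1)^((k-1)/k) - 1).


(k-1)/k = 0.2857
(P2/P1)^exp = 1.7357
W = 3.5000 * 189.4700 * 0.7640 * (1.7357 - 1) = 372.7224 kJ

372.7224 kJ


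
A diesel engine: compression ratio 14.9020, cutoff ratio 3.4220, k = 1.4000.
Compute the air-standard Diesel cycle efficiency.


r^(k-1) = 2.9464
rc^k = 5.5975
eta = 0.5398 = 53.9829%

53.9829%


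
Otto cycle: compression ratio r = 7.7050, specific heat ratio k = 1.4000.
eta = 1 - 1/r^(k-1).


r^(k-1) = 2.2631
eta = 1 - 1/2.2631 = 0.5581 = 55.8134%

55.8134%


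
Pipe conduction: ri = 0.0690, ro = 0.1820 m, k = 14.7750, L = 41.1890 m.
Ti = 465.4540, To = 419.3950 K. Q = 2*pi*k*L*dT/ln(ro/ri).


dT = 46.0590 K
ln(ro/ri) = 0.9699
Q = 2*pi*14.7750*41.1890*46.0590 / 0.9699 = 181583.3691 W

181583.3691 W


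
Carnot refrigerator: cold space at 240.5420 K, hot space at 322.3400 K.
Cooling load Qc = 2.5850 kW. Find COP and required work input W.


COP = 240.5420 / 81.7980 = 2.9407
W = 2.5850 / 2.9407 = 0.8790 kW

COP = 2.9407, W = 0.8790 kW


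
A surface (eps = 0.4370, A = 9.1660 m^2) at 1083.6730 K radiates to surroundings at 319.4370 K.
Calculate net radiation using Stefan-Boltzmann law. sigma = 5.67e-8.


T^4 = 1.3791e+12
Tsurr^4 = 1.0412e+10
Q = 0.4370 * 5.67e-8 * 9.1660 * 1.3687e+12 = 310846.5057 W

310846.5057 W


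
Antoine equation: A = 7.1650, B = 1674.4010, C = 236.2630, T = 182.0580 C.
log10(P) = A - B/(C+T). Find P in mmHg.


C+T = 418.3210
B/(C+T) = 4.0027
log10(P) = 7.1650 - 4.0027 = 3.1623
P = 10^3.1623 = 1453.2148 mmHg

1453.2148 mmHg


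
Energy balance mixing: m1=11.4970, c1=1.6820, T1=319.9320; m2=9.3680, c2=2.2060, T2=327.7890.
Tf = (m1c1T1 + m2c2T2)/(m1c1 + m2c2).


num = 12960.8548
den = 40.0038
Tf = 323.9909 K

323.9909 K


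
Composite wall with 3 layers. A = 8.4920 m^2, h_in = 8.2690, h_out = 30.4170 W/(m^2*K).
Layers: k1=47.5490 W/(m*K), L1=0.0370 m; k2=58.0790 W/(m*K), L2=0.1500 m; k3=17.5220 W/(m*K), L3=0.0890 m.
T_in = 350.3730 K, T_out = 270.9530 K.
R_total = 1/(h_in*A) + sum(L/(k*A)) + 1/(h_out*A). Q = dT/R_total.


R_conv_in = 1/(8.2690*8.4920) = 0.0142
R_1 = 0.0370/(47.5490*8.4920) = 9.1633e-05
R_2 = 0.1500/(58.0790*8.4920) = 0.0003
R_3 = 0.0890/(17.5220*8.4920) = 0.0006
R_conv_out = 1/(30.4170*8.4920) = 0.0039
R_total = 0.0191 K/W
Q = 79.4200 / 0.0191 = 4156.7589 W

R_total = 0.0191 K/W, Q = 4156.7589 W


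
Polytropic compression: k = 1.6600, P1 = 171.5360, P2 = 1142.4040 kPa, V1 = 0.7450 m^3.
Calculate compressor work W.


(k-1)/k = 0.3976
(P2/P1)^exp = 2.1252
W = 2.5152 * 171.5360 * 0.7450 * (2.1252 - 1) = 361.6668 kJ

361.6668 kJ


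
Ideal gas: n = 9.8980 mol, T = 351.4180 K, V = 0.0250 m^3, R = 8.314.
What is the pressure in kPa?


P = nRT/V = 9.8980 * 8.314 * 351.4180 / 0.0250
= 28918.8802 / 0.0250 = 1156755.2087 Pa = 1156.7552 kPa

1156.7552 kPa


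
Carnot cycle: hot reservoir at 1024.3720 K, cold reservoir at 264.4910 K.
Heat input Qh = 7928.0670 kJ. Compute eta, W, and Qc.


eta = 1 - 264.4910/1024.3720 = 0.7418
W = 0.7418 * 7928.0670 = 5881.0544 kJ
Qc = 7928.0670 - 5881.0544 = 2047.0126 kJ

eta = 74.1802%, W = 5881.0544 kJ, Qc = 2047.0126 kJ


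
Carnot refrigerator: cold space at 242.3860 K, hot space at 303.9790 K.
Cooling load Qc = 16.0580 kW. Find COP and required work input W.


COP = 242.3860 / 61.5930 = 3.9353
W = 16.0580 / 3.9353 = 4.0805 kW

COP = 3.9353, W = 4.0805 kW


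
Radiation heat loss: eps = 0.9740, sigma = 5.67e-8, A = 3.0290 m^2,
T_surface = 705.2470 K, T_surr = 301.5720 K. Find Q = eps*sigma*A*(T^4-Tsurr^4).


T^4 = 2.4738e+11
Tsurr^4 = 8.2711e+09
Q = 0.9740 * 5.67e-8 * 3.0290 * 2.3911e+11 = 39997.9213 W

39997.9213 W


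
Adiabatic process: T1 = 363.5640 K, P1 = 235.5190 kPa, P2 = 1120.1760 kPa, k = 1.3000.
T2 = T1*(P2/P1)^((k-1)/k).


(k-1)/k = 0.2308
(P2/P1)^exp = 1.4331
T2 = 363.5640 * 1.4331 = 521.0408 K

521.0408 K


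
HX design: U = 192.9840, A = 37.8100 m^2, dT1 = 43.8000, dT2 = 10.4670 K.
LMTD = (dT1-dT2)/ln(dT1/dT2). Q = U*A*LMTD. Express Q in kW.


LMTD = 23.2869 K
Q = 192.9840 * 37.8100 * 23.2869 = 169918.0201 W = 169.9180 kW

169.9180 kW


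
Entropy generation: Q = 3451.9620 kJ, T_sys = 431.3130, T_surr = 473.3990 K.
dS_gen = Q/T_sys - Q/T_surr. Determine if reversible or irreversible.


dS_sys = 3451.9620/431.3130 = 8.0034 kJ/K
dS_surr = -3451.9620/473.3990 = -7.2919 kJ/K
dS_gen = 8.0034 - 7.2919 = 0.7115 kJ/K (irreversible)

dS_gen = 0.7115 kJ/K, irreversible


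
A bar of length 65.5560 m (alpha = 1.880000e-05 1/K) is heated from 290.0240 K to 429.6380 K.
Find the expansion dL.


dT = 139.6140 K
dL = 1.880000e-05 * 65.5560 * 139.6140 = 0.172068 m
L_final = 65.728068 m

dL = 0.172068 m


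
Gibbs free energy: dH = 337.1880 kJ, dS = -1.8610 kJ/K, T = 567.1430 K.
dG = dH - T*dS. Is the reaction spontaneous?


T*dS = 567.1430 * -1.8610 = -1055.4531 kJ
dG = 337.1880 + 1055.4531 = 1392.6411 kJ (non-spontaneous)

dG = 1392.6411 kJ, non-spontaneous


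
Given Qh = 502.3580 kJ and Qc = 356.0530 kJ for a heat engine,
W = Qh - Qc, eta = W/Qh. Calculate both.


W = 502.3580 - 356.0530 = 146.3050 kJ
eta = 146.3050 / 502.3580 = 0.2912 = 29.1237%

W = 146.3050 kJ, eta = 29.1237%


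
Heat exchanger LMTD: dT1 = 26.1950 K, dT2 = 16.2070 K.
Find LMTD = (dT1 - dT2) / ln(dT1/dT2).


dT1/dT2 = 1.6163
ln(dT1/dT2) = 0.4801
LMTD = 9.9880 / 0.4801 = 20.8029 K

20.8029 K


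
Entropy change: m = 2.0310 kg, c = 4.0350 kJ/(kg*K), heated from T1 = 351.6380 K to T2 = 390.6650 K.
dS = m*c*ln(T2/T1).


T2/T1 = 1.1110
ln(T2/T1) = 0.1052
dS = 2.0310 * 4.0350 * 0.1052 = 0.8625 kJ/K

0.8625 kJ/K


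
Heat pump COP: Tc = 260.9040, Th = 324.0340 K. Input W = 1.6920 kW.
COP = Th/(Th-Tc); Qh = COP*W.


COP = 324.0340 / 63.1300 = 5.1328
Qh = 5.1328 * 1.6920 = 8.6847 kW

COP = 5.1328, Qh = 8.6847 kW


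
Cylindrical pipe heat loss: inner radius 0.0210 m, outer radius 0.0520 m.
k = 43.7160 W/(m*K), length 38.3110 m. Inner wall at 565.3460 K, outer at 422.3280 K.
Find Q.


dT = 143.0180 K
ln(ro/ri) = 0.9067
Q = 2*pi*43.7160*38.3110*143.0180 / 0.9067 = 1659818.7470 W

1659818.7470 W


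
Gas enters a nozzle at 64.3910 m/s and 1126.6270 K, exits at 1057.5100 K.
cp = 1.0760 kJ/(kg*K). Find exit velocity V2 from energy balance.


dT = 69.1170 K
2*cp*1000*dT = 148739.7840
V1^2 = 4146.2009
V2 = sqrt(152885.9849) = 391.0064 m/s

391.0064 m/s


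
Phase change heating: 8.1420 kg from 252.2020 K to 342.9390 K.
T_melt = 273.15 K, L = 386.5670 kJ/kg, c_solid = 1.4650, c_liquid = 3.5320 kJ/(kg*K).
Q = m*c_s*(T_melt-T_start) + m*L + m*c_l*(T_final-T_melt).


Q1 (sensible, solid) = 8.1420 * 1.4650 * 20.9480 = 249.8684 kJ
Q2 (latent) = 8.1420 * 386.5670 = 3147.4285 kJ
Q3 (sensible, liquid) = 8.1420 * 3.5320 * 69.7890 = 2006.9602 kJ
Q_total = 5404.2571 kJ

5404.2571 kJ


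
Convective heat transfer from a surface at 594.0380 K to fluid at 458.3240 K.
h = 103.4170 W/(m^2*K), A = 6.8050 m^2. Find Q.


dT = 135.7140 K
Q = 103.4170 * 6.8050 * 135.7140 = 95509.0919 W

95509.0919 W


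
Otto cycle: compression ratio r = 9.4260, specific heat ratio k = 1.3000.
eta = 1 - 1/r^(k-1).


r^(k-1) = 1.9602
eta = 1 - 1/1.9602 = 0.4898 = 48.9845%

48.9845%


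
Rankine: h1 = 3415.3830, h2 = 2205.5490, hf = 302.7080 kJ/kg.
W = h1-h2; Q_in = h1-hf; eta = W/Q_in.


W = 1209.8340 kJ/kg
Q_in = 3112.6750 kJ/kg
eta = 0.3887 = 38.8680%

eta = 38.8680%


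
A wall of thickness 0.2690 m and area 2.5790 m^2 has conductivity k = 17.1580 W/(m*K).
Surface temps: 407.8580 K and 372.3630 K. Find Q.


dT = 35.4950 K
Q = 17.1580 * 2.5790 * 35.4950 / 0.2690 = 5838.9251 W

5838.9251 W


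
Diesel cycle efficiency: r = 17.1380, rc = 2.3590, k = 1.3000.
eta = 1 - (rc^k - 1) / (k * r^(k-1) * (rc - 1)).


r^(k-1) = 2.3452
rc^k = 3.0517
eta = 0.5048 = 50.4812%

50.4812%


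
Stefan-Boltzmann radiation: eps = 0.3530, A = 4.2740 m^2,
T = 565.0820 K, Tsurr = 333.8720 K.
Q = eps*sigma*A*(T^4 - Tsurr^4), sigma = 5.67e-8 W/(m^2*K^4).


T^4 = 1.0196e+11
Tsurr^4 = 1.2426e+10
Q = 0.3530 * 5.67e-8 * 4.2740 * 8.9538e+10 = 7659.4951 W

7659.4951 W


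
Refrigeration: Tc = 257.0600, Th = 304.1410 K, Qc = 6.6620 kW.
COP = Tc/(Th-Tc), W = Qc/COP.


COP = 257.0600 / 47.0810 = 5.4600
W = 6.6620 / 5.4600 = 1.2202 kW

COP = 5.4600, W = 1.2202 kW


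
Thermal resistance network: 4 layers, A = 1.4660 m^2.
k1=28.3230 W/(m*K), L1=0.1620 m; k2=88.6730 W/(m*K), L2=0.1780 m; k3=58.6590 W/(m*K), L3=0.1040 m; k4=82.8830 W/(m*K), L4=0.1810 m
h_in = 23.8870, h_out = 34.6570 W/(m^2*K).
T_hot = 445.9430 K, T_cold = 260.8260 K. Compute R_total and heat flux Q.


R_conv_in = 1/(23.8870*1.4660) = 0.0286
R_1 = 0.1620/(28.3230*1.4660) = 0.0039
R_2 = 0.1780/(88.6730*1.4660) = 0.0014
R_3 = 0.1040/(58.6590*1.4660) = 0.0012
R_4 = 0.1810/(82.8830*1.4660) = 0.0015
R_conv_out = 1/(34.6570*1.4660) = 0.0197
R_total = 0.0562 K/W
Q = 185.1170 / 0.0562 = 3293.3914 W

R_total = 0.0562 K/W, Q = 3293.3914 W


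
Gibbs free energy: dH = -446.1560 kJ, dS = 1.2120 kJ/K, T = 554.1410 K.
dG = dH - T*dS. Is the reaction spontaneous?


T*dS = 554.1410 * 1.2120 = 671.6189 kJ
dG = -446.1560 - 671.6189 = -1117.7749 kJ (spontaneous)

dG = -1117.7749 kJ, spontaneous


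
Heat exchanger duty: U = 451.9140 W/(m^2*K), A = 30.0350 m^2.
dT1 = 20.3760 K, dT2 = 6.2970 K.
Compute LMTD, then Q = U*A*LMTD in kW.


LMTD = 11.9894 K
Q = 451.9140 * 30.0350 * 11.9894 = 162735.3665 W = 162.7354 kW

162.7354 kW


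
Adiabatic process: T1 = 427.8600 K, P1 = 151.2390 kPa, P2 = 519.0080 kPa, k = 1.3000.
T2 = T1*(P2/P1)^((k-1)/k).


(k-1)/k = 0.2308
(P2/P1)^exp = 1.3292
T2 = 427.8600 * 1.3292 = 568.6971 K

568.6971 K


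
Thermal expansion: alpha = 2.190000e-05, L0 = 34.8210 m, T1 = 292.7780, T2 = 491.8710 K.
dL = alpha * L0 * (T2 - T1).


dT = 199.0930 K
dL = 2.190000e-05 * 34.8210 * 199.0930 = 0.151824 m
L_final = 34.972824 m

dL = 0.151824 m


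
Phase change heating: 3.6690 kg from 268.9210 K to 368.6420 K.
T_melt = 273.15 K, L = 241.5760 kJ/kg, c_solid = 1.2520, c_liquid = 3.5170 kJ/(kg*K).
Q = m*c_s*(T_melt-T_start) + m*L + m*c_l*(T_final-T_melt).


Q1 (sensible, solid) = 3.6690 * 1.2520 * 4.2290 = 19.4263 kJ
Q2 (latent) = 3.6690 * 241.5760 = 886.3423 kJ
Q3 (sensible, liquid) = 3.6690 * 3.5170 * 95.4920 = 1232.2166 kJ
Q_total = 2137.9853 kJ

2137.9853 kJ


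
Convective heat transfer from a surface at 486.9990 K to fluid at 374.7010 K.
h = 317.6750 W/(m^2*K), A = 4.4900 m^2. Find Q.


dT = 112.2980 K
Q = 317.6750 * 4.4900 * 112.2980 = 160177.4595 W

160177.4595 W


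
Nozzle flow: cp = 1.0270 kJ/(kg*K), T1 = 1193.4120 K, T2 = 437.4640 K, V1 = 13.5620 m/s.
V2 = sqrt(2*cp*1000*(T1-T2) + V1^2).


dT = 755.9480 K
2*cp*1000*dT = 1552717.1920
V1^2 = 183.9278
V2 = sqrt(1552901.1198) = 1246.1545 m/s

1246.1545 m/s


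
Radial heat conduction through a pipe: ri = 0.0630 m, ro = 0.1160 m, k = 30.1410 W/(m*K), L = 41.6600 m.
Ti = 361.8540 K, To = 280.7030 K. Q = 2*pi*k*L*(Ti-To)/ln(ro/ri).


dT = 81.1510 K
ln(ro/ri) = 0.6105
Q = 2*pi*30.1410*41.6600*81.1510 / 0.6105 = 1048809.6654 W

1048809.6654 W


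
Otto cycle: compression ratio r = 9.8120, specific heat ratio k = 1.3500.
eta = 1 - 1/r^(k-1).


r^(k-1) = 2.2239
eta = 1 - 1/2.2239 = 0.5503 = 55.0339%

55.0339%


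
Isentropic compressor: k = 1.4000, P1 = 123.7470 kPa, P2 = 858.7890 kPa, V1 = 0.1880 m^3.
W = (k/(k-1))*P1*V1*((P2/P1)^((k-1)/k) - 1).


(k-1)/k = 0.2857
(P2/P1)^exp = 1.7393
W = 3.5000 * 123.7470 * 0.1880 * (1.7393 - 1) = 60.2017 kJ

60.2017 kJ


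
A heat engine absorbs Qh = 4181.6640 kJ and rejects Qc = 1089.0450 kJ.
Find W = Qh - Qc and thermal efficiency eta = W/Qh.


W = 4181.6640 - 1089.0450 = 3092.6190 kJ
eta = 3092.6190 / 4181.6640 = 0.7396 = 73.9567%

W = 3092.6190 kJ, eta = 73.9567%


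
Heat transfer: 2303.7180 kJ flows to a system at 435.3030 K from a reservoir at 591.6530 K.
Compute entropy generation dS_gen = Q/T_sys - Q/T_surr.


dS_sys = 2303.7180/435.3030 = 5.2922 kJ/K
dS_surr = -2303.7180/591.6530 = -3.8937 kJ/K
dS_gen = 5.2922 - 3.8937 = 1.3985 kJ/K (irreversible)

dS_gen = 1.3985 kJ/K, irreversible


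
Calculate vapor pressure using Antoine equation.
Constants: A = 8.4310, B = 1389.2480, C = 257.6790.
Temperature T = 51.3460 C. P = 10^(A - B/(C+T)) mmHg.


C+T = 309.0250
B/(C+T) = 4.4956
log10(P) = 8.4310 - 4.4956 = 3.9354
P = 10^3.9354 = 8618.1788 mmHg

8618.1788 mmHg


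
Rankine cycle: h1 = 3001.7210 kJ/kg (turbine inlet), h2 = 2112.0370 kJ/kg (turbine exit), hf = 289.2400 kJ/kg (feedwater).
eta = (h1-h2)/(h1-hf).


W = 889.6840 kJ/kg
Q_in = 2712.4810 kJ/kg
eta = 0.3280 = 32.7996%

eta = 32.7996%


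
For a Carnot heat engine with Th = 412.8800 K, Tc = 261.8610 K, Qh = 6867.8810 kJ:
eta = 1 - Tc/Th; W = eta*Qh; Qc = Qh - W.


eta = 1 - 261.8610/412.8800 = 0.3658
W = 0.3658 * 6867.8810 = 2512.0629 kJ
Qc = 6867.8810 - 2512.0629 = 4355.8181 kJ

eta = 36.5770%, W = 2512.0629 kJ, Qc = 4355.8181 kJ


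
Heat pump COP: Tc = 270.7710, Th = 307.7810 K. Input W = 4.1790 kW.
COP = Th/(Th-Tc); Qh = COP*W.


COP = 307.7810 / 37.0100 = 8.3162
Qh = 8.3162 * 4.1790 = 34.7532 kW

COP = 8.3162, Qh = 34.7532 kW


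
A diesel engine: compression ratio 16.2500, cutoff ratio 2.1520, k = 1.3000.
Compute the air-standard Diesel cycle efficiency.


r^(k-1) = 2.3081
rc^k = 2.7083
eta = 0.5058 = 50.5792%

50.5792%


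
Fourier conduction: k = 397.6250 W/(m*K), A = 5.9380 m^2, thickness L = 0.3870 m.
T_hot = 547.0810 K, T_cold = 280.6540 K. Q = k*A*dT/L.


dT = 266.4270 K
Q = 397.6250 * 5.9380 * 266.4270 / 0.3870 = 1625478.1835 W

1625478.1835 W


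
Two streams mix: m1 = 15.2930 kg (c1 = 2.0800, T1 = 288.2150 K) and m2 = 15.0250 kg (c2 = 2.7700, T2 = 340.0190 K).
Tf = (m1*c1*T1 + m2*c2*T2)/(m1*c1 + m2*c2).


num = 23319.2935
den = 73.4287
Tf = 317.5774 K

317.5774 K


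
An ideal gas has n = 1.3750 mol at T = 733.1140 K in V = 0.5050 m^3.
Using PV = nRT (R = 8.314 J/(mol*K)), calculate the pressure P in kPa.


P = nRT/V = 1.3750 * 8.314 * 733.1140 / 0.5050
= 8380.7760 / 0.5050 = 16595.5960 Pa = 16.5956 kPa

16.5956 kPa


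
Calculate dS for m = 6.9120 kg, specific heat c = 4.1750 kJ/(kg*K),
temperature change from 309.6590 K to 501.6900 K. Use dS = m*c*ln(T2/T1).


T2/T1 = 1.6201
ln(T2/T1) = 0.4825
dS = 6.9120 * 4.1750 * 0.4825 = 13.9241 kJ/K

13.9241 kJ/K


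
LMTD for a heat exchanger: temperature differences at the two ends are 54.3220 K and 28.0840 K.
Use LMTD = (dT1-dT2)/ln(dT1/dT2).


dT1/dT2 = 1.9343
ln(dT1/dT2) = 0.6597
LMTD = 26.2380 / 0.6597 = 39.7709 K

39.7709 K


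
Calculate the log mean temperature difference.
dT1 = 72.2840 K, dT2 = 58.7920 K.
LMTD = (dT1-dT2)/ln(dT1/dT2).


dT1/dT2 = 1.2295
ln(dT1/dT2) = 0.2066
LMTD = 13.4920 / 0.2066 = 65.3059 K

65.3059 K


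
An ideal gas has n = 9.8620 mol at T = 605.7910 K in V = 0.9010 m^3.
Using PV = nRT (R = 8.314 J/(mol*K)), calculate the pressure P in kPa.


P = nRT/V = 9.8620 * 8.314 * 605.7910 / 0.9010
= 49670.4203 / 0.9010 = 55128.1025 Pa = 55.1281 kPa

55.1281 kPa


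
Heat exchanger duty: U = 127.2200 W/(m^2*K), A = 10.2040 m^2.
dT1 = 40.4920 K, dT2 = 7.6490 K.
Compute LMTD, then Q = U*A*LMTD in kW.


LMTD = 19.7074 K
Q = 127.2200 * 10.2040 * 19.7074 = 25583.2465 W = 25.5832 kW

25.5832 kW


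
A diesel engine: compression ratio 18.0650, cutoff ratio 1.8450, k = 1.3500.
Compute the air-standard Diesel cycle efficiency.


r^(k-1) = 2.7536
rc^k = 2.2861
eta = 0.5906 = 59.0560%

59.0560%


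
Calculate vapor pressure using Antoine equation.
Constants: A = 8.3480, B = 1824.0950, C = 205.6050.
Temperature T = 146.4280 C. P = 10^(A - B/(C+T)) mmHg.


C+T = 352.0330
B/(C+T) = 5.1816
log10(P) = 8.3480 - 5.1816 = 3.1664
P = 10^3.1664 = 1466.8905 mmHg

1466.8905 mmHg


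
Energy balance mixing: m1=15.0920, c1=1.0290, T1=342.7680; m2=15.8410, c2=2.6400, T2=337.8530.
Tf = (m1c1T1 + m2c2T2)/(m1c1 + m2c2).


num = 19452.1668
den = 57.3499
Tf = 339.1839 K

339.1839 K


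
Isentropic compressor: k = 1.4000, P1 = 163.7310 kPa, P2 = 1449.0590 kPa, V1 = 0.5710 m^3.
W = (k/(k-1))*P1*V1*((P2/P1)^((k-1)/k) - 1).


(k-1)/k = 0.2857
(P2/P1)^exp = 1.8645
W = 3.5000 * 163.7310 * 0.5710 * (1.8645 - 1) = 282.8733 kJ

282.8733 kJ


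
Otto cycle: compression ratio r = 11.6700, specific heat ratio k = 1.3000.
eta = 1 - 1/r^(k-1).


r^(k-1) = 2.0899
eta = 1 - 1/2.0899 = 0.5215 = 52.1504%

52.1504%


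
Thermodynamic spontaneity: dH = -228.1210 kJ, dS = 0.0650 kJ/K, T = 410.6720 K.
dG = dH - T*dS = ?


T*dS = 410.6720 * 0.0650 = 26.6937 kJ
dG = -228.1210 - 26.6937 = -254.8147 kJ (spontaneous)

dG = -254.8147 kJ, spontaneous


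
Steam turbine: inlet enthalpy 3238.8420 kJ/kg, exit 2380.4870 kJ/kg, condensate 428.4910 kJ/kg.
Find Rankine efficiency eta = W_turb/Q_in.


W = 858.3550 kJ/kg
Q_in = 2810.3510 kJ/kg
eta = 0.3054 = 30.5426%

eta = 30.5426%


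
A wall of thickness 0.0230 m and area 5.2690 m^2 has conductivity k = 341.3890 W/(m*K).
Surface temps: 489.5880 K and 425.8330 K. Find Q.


dT = 63.7550 K
Q = 341.3890 * 5.2690 * 63.7550 / 0.0230 = 4986136.1851 W

4986136.1851 W


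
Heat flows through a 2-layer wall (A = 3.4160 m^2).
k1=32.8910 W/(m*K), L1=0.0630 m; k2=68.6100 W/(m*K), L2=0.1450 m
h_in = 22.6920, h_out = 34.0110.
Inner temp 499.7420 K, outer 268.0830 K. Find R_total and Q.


R_conv_in = 1/(22.6920*3.4160) = 0.0129
R_1 = 0.0630/(32.8910*3.4160) = 0.0006
R_2 = 0.1450/(68.6100*3.4160) = 0.0006
R_conv_out = 1/(34.0110*3.4160) = 0.0086
R_total = 0.0227 K/W
Q = 231.6590 / 0.0227 = 10211.0022 W

R_total = 0.0227 K/W, Q = 10211.0022 W


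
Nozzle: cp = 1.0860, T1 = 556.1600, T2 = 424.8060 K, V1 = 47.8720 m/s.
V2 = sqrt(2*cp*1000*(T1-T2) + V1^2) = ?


dT = 131.3540 K
2*cp*1000*dT = 285300.8880
V1^2 = 2291.7284
V2 = sqrt(287592.6164) = 536.2766 m/s

536.2766 m/s
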